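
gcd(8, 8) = 8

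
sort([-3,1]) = [-3,1]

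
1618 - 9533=-7915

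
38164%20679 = 17485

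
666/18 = 37 = 37.00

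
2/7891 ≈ 0.000253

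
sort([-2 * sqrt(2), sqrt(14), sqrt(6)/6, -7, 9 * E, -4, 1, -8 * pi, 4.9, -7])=[-8 * pi, -7, -7, -4, -2 * sqrt(2), sqrt(6)/6, 1, sqrt(14), 4.9, 9 * E]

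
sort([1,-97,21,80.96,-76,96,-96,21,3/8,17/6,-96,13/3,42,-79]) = [-97,-96,-96,-79,-76,3/8,1,17/6,13/3,21,21,42,80.96,96]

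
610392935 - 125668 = 610267267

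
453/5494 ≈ 0.0825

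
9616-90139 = -80523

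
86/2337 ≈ 0.0368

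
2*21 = 42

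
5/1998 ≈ 0.00250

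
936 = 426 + 510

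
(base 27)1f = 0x2a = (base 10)42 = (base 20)22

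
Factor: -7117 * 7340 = -1 * 2^2 * 5^1 * 11^1 * 367^1 * 647^1 = -52238780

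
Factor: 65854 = 2^1 * 19^1 * 1733^1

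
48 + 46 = 94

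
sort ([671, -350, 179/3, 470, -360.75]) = [-360.75, -350, 179/3, 470, 671]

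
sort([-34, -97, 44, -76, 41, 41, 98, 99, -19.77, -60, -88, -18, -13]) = [-97, -88, -76, -60, -34, -19.77, -18, -13, 41, 41, 44, 98, 99]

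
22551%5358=1119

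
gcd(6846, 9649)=1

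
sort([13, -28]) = [-28, 13]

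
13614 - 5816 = 7798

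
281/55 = 5+6/55 ≈ 5.11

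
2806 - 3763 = -957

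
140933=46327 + 94606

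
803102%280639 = 241824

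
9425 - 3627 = 5798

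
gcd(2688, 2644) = 4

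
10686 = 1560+9126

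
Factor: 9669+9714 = 3^1 * 7^1 * 13^1 * 71^1 = 19383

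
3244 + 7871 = 11115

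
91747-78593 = 13154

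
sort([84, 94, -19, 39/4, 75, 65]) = [-19, 39/4, 65, 75, 84, 94]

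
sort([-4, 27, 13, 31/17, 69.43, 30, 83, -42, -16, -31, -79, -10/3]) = [-79, -42, -31, -16, -4, -10/3, 31/17, 13, 27, 30, 69.43, 83]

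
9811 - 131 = 9680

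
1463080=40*36577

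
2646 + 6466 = 9112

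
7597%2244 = 865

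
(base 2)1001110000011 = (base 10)4995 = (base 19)dfh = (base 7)20364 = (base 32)4s3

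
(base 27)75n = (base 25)8ab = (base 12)3065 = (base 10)5261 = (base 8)12215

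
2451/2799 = 817/933 ≈ 0.876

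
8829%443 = 412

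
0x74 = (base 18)68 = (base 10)116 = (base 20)5g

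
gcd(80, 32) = 16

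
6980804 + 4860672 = 11841476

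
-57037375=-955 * 59725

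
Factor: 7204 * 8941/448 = 2^(-4) * 7^(-1) * 1801^1 * 8941^1 = 16102741/112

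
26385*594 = 15672690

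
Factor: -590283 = -1 * 3^2 * 65587^1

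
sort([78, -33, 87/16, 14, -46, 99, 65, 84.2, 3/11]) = [-46, -33, 3/11, 87/16, 14, 65, 78, 84.2, 99]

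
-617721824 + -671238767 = -1288960591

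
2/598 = 1/299 ≈ 0.00334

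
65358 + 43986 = 109344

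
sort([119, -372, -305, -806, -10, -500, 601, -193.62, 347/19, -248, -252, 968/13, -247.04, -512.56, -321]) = [-806, -512.56, -500, -372, -321, -305, -252, -248, -247.04, -193.62, -10, 347/19, 968/13, 119, 601]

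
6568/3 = 2189 + 1/3 ≈ 2189.33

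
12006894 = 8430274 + 3576620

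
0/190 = 0 = 0.00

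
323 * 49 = 15827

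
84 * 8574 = 720216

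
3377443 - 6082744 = -2705301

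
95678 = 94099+1579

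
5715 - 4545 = 1170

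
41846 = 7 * 5978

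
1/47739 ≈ 0.0000209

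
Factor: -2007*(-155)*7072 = 2^5*3^2*5^1*13^1*17^1*31^1*223^1 = 2199993120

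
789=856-67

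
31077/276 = 10359/92≈112.60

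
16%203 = 16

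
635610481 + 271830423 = 907440904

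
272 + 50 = 322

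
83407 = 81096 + 2311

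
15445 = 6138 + 9307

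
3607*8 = 28856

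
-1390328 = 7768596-9158924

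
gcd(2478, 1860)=6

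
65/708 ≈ 0.0918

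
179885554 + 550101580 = 729987134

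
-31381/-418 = 75 + 31/418 ≈ 75.07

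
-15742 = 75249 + -90991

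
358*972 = 347976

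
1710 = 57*30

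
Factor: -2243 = -1*2243^1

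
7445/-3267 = -2 - 911/3267 ≈ -2.28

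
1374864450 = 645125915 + 729738535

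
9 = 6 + 3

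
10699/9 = 1188 + 7/9 ≈ 1188.78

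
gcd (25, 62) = 1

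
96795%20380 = 15275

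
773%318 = 137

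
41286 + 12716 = 54002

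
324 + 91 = 415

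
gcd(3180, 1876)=4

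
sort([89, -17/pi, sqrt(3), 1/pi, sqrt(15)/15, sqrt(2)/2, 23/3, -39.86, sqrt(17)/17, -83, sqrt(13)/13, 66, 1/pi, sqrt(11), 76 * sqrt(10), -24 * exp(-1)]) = [-83, -39.86, -24 * exp(-1), -17/pi, sqrt(17)/17, sqrt(15)/15, sqrt(13)/13, 1/pi, 1/pi, sqrt(2)/2, sqrt(3), sqrt(11), 23/3, 66, 89, 76 * sqrt(10)]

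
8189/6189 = 1 + 2000/6189 ≈ 1.32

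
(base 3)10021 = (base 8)130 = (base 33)2m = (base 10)88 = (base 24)3g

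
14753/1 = 14753 = 14753.00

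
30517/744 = 41 + 13/744 ≈ 41.02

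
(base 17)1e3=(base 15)255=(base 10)530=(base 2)1000010010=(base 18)1b8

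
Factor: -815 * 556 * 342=-1 * 2^3 * 3^2 * 5^1 * 19^1 * 139^1 * 163^1=-154973880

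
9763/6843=1 + 2920/6843 ≈ 1.43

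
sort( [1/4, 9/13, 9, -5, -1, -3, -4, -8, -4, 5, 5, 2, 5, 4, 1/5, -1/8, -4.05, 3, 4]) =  [-8, -5, -4.05, -4, -4, -3, -1, -1/8, 1/5, 1/4, 9/13, 2, 3, 4, 4, 5, 5, 5, 9]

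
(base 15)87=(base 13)9a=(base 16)7f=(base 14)91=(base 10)127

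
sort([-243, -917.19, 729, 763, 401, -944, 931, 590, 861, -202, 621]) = [-944, -917.19, -243, -202, 401, 590, 621, 729, 763, 861, 931]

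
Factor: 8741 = 8741^1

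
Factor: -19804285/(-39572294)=2^(-1) * 5^1 * 17^(-1) * 1163891^(-1) * 3960857^1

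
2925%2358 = 567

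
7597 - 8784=-1187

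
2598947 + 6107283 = 8706230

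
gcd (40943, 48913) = 1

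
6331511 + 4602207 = 10933718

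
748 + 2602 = 3350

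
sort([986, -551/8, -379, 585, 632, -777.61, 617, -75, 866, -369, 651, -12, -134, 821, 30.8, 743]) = [-777.61, -379, -369, -134, -75, -551/8, -12, 30.8, 585, 617, 632, 651, 743, 821, 866, 986]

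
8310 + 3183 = 11493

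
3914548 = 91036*43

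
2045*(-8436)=-17251620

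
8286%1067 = 817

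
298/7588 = 149/3794≈0.0393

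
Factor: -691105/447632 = -1 * 2^(-4) * 5^1 * 67^1 * 101^(-1) * 277^(-1) * 2063^1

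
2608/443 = 5+393/443 ≈ 5.89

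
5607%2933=2674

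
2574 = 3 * 858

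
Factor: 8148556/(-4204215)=-1 * 2^2 * 3^(-2) * 5^(-1) * 13^1 * 93427^(-1) * 156703^1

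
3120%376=112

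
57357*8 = 458856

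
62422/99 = 630 + 52/99 ≈ 630.53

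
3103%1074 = 955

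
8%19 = 8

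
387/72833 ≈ 0.00531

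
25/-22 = -1-3/22 ≈ -1.14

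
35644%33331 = 2313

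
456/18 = 76/3 ≈ 25.33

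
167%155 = 12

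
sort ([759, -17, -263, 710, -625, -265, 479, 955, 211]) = [-625, -265, -263, -17, 211, 479, 710, 759, 955]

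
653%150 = 53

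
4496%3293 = 1203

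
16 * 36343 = 581488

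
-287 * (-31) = 8897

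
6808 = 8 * 851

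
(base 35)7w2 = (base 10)9697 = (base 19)17g7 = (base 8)22741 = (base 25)fcm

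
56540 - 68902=-12362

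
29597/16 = 1849 + 13/16 ≈ 1849.81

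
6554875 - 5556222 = 998653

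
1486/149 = 9 + 145/149 ≈ 9.97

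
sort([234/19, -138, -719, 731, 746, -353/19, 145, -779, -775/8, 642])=[-779, -719, -138, -775/8, -353/19, 234/19, 145, 642, 731, 746]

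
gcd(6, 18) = 6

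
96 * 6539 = 627744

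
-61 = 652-713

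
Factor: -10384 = -1*2^4*11^1*59^1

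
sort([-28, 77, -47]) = [-47, -28, 77]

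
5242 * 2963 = 15532046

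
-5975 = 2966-8941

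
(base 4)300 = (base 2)110000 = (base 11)44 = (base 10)48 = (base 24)20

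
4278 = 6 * 713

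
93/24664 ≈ 0.00377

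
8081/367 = 22 + 7/367 ≈ 22.02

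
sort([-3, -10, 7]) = [-10, -3, 7]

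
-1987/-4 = 496 + 3/4 = 496.75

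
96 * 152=14592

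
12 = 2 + 10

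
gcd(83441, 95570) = 1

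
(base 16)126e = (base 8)11156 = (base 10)4718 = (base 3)20110202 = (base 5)122333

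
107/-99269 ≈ -0.00108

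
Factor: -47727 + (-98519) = -1*2^1*83^1*881^1 = -146246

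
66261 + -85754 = -19493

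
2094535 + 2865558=4960093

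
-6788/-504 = 13 + 59/126 ≈ 13.47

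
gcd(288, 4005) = 9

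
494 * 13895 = 6864130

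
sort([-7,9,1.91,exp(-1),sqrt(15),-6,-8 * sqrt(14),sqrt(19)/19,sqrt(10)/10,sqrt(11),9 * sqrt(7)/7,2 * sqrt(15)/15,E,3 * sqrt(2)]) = [-8 * sqrt(14),-7,-6,sqrt(19)/19,sqrt(10)/10,exp(-1),2 * sqrt(15)/15,1.91,E,sqrt(11),9 * sqrt(7)/7,sqrt(15),3 * sqrt(2),9]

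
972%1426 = 972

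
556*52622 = 29257832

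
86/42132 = 43/21066 ≈ 0.00204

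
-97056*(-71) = 6890976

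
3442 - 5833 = -2391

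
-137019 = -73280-63739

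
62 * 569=35278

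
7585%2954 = 1677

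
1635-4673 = -3038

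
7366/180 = 3683/90 ≈ 40.92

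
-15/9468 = -5/3156 ≈ -0.00158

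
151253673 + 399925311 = 551178984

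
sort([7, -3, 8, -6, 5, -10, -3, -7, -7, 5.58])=[-10, -7, -7, -6, -3, -3, 5, 5.58, 7, 8]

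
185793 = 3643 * 51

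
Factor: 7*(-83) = -1*7^1*83^1 = -581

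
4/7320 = 1/1830 ≈ 0.000546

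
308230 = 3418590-3110360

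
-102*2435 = -248370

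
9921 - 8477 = 1444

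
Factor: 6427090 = 2^1 * 5^1 * 163^1 * 3943^1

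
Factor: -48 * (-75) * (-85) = -1 * 2^4 * 3^2 * 5^3 * 17^1 = -306000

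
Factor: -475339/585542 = -1 * 2^(-1) * 19^(-2) * 29^1 * 37^1 * 443^1 * 811^(-1) 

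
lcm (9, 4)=36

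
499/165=3+4/165 ≈ 3.02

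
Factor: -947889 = -1*3^3*35107^1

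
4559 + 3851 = 8410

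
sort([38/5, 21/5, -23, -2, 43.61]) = [-23, -2, 21/5, 38/5, 43.61]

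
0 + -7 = -7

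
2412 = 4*603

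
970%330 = 310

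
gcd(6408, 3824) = 8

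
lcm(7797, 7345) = 506805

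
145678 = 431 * 338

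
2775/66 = 925/22 ≈ 42.05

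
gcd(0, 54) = 54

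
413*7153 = 2954189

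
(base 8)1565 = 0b1101110101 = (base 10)885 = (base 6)4033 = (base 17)311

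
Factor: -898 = -1*2^1*449^1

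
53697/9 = 17899/3 ≈ 5966.33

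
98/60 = 1+19/30 ≈ 1.63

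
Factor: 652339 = 652339^1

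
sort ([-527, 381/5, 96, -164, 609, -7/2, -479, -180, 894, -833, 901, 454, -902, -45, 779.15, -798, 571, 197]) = [-902, -833, -798, -527, -479, -180, -164, -45, -7/2, 381/5, 96, 197, 454, 571, 609, 779.15, 894, 901]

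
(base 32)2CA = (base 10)2442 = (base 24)45I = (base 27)39C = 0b100110001010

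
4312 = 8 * 539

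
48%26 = 22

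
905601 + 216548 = 1122149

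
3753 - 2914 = 839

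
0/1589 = 0 = 0.00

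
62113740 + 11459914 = 73573654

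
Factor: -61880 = -1*2^3*5^1*7^1*13^1*17^1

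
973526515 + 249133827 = 1222660342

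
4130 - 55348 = -51218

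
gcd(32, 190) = 2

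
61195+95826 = 157021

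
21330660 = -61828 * (-345)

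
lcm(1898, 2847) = 5694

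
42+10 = 52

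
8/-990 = -4/495 ≈ -0.00808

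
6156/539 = 11 + 227/539 ≈ 11.42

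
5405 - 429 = 4976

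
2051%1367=684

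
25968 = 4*6492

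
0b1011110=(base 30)34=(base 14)6a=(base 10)94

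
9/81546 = 3/27182 ≈ 0.000110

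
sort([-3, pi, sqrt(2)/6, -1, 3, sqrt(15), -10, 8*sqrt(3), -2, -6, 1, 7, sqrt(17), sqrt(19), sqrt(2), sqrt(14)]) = [-10, -6, -3, -2, -1, sqrt(2)/6, 1, sqrt(2), 3, pi, sqrt(14), sqrt(15), sqrt(17), sqrt(19), 7, 8*sqrt(3)]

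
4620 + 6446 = 11066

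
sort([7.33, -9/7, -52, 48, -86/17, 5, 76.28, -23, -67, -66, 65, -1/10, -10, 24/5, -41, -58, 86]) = [-67, -66, -58, -52, -41, -23, -10, -86/17, -9/7, -1/10, 24/5, 5, 7.33, 48, 65, 76.28, 86]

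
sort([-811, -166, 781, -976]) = [-976, -811, -166, 781]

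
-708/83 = -8 - 44/83 ≈ -8.53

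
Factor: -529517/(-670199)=529517^1 * 670199^(-1)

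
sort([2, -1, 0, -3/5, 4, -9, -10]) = [-10, -9, -1, -3/5, 0, 2, 4]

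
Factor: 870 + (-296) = 2^1*7^1*41^1 = 574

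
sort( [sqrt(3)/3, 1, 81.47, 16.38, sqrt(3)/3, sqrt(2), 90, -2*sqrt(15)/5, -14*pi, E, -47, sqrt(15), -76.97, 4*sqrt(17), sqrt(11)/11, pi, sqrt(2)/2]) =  [-76.97, -47, -14*pi, -2*sqrt(15)/5, sqrt(11)/11, sqrt(3)/3, sqrt(3)/3, sqrt(2)/2, 1, sqrt(2), E, pi, sqrt(15), 16.38, 4*sqrt(17), 81.47, 90]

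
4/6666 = 2/3333 ≈ 0.000600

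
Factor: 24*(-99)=-1*2^3*3^3*11^1=-2376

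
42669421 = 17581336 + 25088085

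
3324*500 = 1662000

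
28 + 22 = 50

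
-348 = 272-620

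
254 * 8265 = 2099310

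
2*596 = 1192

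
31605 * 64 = 2022720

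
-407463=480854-888317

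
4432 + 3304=7736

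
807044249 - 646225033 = 160819216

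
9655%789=187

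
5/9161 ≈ 0.000546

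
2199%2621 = 2199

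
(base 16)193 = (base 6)1511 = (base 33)c7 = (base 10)403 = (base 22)i7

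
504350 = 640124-135774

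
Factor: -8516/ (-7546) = 2^1*7^ (-3)*11^ (-1)*2129^1 = 4258/3773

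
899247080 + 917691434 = 1816938514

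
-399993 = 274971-674964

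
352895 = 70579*5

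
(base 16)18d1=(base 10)6353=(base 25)a43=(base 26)9a9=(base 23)c05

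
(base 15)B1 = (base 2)10100110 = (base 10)166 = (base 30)5G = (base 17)9D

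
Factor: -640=-1*2^7*5^1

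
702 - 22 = 680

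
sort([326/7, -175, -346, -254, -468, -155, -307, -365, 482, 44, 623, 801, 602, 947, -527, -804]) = [-804, -527, -468, -365, -346, -307, -254, -175, -155, 44, 326/7, 482, 602, 623, 801, 947]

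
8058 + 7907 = 15965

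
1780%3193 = 1780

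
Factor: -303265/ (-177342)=2^ (-1)*3^ (-1)*5^1*11^ (-1)*131^1*463^1*2687^ (-1)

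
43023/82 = 524+55/82 ≈ 524.67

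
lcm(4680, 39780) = 79560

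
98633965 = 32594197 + 66039768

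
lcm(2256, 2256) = 2256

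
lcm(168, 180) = 2520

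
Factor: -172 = -1 * 2^2 * 43^1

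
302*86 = 25972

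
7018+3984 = 11002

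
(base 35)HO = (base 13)388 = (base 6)2511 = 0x26B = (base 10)619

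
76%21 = 13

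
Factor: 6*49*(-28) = -1*2^3*3^1*7^3 = -8232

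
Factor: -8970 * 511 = -1 * 2^1 * 3^1 * 5^1 * 7^1 * 13^1 * 23^1 * 73^1 = -4583670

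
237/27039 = 79/9013 ≈ 0.00877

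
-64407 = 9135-73542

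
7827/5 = 1565+2/5 = 1565.40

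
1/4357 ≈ 0.000230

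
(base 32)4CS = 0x119C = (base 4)1012130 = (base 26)6HA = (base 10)4508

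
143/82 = 1+61/82≈1.74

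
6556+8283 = 14839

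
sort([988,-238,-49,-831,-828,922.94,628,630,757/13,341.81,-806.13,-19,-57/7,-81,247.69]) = [-831,-828,-806.13,-238,-81,-49,-19,-57/7,757/13,247.69,341.81,628,630,922.94,988]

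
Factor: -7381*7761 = -1*3^1*11^2*13^1*61^1*199^1 = -57283941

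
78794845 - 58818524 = 19976321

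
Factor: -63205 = -1 * 5^1 * 12641^1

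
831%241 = 108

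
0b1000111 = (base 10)71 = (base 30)2b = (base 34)23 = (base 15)4b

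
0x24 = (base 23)1d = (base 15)26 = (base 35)11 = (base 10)36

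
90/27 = 10/3 ≈ 3.33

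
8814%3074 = 2666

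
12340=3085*4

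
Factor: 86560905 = 3^1*5^1*5770727^1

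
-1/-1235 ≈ 0.000810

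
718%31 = 5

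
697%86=9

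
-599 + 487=-112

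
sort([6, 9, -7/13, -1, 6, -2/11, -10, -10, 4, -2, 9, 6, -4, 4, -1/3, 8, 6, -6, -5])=[-10, -10, -6, -5, -4, -2, -1, -7/13, -1/3, -2/11, 4, 4, 6, 6, 6, 6, 8, 9, 9]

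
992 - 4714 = -3722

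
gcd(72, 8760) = 24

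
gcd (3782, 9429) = 1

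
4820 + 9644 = 14464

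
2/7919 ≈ 0.000253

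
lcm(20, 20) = 20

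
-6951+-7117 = -14068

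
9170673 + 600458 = 9771131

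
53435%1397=349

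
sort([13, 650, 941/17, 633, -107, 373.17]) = [-107, 13, 941/17, 373.17, 633, 650]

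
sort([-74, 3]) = [-74, 3]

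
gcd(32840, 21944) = 8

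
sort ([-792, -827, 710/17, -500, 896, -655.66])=[-827, -792, -655.66, -500, 710/17, 896]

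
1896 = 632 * 3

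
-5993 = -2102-3891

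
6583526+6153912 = 12737438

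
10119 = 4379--5740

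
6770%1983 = 821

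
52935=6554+46381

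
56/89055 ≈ 0.000629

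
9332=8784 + 548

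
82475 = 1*82475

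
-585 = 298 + -883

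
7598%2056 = 1430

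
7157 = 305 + 6852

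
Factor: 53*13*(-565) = -1*5^1*13^1*53^1*113^1 = -389285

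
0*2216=0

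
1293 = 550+743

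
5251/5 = 1050 + 1/5 = 1050.20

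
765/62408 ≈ 0.0123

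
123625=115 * 1075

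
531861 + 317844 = 849705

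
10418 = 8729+1689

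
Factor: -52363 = -1 * 52363^1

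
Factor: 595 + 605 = 2^4*3^1*5^2 = 1200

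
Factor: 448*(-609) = -1*2^6*3^1*7^2*29^1 = -272832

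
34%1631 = 34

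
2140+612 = 2752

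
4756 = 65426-60670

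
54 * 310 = 16740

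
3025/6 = 504+1/6 ≈ 504.17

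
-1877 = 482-2359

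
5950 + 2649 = 8599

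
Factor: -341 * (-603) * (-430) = -1 * 2^1 * 3^2 * 5^1 * 11^1 * 31^1 * 43^1 * 67^1 = -88417890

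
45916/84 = 11479/21 ≈ 546.62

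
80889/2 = 40444 + 1/2 = 40444.50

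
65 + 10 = 75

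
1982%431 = 258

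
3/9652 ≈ 0.000311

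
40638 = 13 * 3126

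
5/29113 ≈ 0.000172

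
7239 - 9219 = -1980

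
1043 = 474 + 569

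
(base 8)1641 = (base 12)655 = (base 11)775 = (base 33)s5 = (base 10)929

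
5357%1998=1361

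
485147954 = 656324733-171176779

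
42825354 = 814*52611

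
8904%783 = 291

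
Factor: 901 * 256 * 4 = 2^10 * 17^1 * 53^1 = 922624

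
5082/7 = 726 = 726.00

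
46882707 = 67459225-20576518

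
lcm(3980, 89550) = 179100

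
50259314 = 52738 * 953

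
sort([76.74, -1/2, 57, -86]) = [-86, -1/2, 57, 76.74]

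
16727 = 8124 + 8603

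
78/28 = 2 + 11/14 ≈ 2.79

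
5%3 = 2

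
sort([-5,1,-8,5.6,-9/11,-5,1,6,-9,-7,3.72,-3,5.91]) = [-9,-8,-7,-5,-5,-3,-9/11,1,1,3.72,5.6,5.91,6]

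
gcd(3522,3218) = 2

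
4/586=2/293 ≈ 0.00683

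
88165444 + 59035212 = 147200656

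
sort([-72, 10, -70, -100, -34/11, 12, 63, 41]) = [-100, -72, -70, -34/11, 10, 12, 41, 63]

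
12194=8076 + 4118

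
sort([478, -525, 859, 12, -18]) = [-525, -18, 12, 478, 859]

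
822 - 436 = 386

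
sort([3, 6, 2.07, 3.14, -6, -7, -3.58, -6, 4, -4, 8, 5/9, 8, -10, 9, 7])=[-10, -7, -6, -6, -4, -3.58, 5/9, 2.07, 3, 3.14, 4, 6, 7, 8, 8, 9]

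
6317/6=1052 + 5/6 ≈ 1052.83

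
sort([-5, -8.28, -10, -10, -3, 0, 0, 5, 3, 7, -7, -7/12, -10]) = [-10, -10, -10, -8.28, -7, -5, -3, -7/12, 0, 0, 3, 5, 7]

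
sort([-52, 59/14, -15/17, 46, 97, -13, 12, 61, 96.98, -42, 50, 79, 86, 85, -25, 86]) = [-52, -42, -25, -13, -15/17, 59/14, 12, 46, 50, 61, 79, 85, 86, 86, 96.98, 97]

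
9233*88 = 812504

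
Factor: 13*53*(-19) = -1*13^1*19^1*53^1 = -13091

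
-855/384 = -285/128 ≈ -2.23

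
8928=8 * 1116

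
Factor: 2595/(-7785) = -1 * 3^(-1) = -1/3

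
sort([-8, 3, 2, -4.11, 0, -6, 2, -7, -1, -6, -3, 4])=[-8, -7, -6, -6, -4.11, -3, -1, 0, 2, 2, 3, 4]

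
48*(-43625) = -2094000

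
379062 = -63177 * (-6)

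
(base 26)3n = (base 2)1100101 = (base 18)5b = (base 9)122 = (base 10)101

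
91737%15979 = 11842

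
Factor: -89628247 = -1 * 53^1 * 1691099^1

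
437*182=79534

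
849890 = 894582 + -44692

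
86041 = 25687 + 60354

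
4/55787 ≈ 0.0000717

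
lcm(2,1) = 2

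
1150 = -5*(-230)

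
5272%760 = 712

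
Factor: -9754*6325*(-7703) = 2^1*5^2*11^1*23^1*4877^1*7703^1 = 475229267150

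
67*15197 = 1018199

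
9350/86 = 4675/43 ≈ 108.72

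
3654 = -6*(-609)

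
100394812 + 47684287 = 148079099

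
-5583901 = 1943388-7527289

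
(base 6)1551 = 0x1ab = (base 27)fm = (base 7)1150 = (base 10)427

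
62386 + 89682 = 152068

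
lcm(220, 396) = 1980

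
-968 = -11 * 88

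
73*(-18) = -1314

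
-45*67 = -3015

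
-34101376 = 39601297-73702673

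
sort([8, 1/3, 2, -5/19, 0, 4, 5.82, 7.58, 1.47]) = [-5/19, 0, 1/3, 1.47, 2, 4, 5.82, 7.58, 8]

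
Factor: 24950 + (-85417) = -1*11^1*23^1*239^1 = -60467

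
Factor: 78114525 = 3^1*5^2*59^1*127^1*139^1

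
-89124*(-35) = 3119340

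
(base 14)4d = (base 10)69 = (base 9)76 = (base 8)105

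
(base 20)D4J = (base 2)1010010110011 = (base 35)4BE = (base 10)5299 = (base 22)AKJ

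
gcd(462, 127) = 1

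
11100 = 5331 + 5769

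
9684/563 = 17 + 113/563 ≈ 17.20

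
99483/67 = 1484 + 55/67 ≈ 1484.82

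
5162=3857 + 1305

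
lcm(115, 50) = 1150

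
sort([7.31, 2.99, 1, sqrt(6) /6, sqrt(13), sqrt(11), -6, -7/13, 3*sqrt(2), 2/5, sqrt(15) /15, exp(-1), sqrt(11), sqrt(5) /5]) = [-6, -7/13, sqrt(15) /15, exp(-1), 2/5, sqrt(6) /6, sqrt(5) /5, 1, 2.99, sqrt(11), sqrt(11), sqrt(13), 3*sqrt(2), 7.31]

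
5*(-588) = -2940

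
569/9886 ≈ 0.0576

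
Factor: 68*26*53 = 2^3*13^1*17^1*53^1 = 93704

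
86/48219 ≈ 0.00178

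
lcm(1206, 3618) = 3618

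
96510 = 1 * 96510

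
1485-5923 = -4438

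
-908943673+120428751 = -788514922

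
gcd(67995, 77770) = 5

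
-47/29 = -1 - 18/29 ≈ -1.62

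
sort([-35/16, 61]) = [-35/16, 61]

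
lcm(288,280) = 10080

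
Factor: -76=-1*2^2*19^1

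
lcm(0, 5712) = 0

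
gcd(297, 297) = 297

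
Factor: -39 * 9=-1 * 3^3 * 13^1=-351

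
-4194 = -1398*3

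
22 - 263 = -241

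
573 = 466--107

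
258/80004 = 43/13334 ≈ 0.00322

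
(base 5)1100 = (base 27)5f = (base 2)10010110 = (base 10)150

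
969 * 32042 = 31048698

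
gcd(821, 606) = 1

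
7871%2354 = 809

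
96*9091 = 872736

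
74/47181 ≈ 0.00157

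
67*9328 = 624976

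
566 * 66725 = 37766350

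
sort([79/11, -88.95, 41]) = [-88.95, 79/11, 41]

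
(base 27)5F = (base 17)8E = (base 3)12120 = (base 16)96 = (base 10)150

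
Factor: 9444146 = 2^1 * 17^1 * 89^1 * 3121^1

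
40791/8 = 5098 + 7/8 ≈ 5098.88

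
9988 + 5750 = 15738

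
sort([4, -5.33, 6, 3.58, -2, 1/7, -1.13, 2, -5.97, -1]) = [-5.97, -5.33, -2, -1.13, -1, 1/7, 2, 3.58, 4, 6]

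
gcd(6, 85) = 1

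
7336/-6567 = -1 - 769/6567 ≈ -1.12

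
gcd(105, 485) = 5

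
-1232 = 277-1509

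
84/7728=1/92 ≈ 0.0109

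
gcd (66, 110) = 22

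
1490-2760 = -1270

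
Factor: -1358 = -1 * 2^1 * 7^1 * 97^1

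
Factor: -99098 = -1*2^1*49549^1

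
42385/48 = 883 + 1/48 ≈ 883.02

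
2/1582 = 1/791 ≈ 0.00126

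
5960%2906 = 148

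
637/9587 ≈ 0.0664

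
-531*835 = -443385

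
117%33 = 18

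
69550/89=781 + 41/89 ≈ 781.46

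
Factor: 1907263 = 163^1 * 11701^1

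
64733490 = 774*83635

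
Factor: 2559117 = 3^1*11^1*77549^1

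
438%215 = 8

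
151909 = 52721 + 99188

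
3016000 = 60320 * 50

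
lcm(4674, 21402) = 406638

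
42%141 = 42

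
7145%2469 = 2207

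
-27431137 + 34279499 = 6848362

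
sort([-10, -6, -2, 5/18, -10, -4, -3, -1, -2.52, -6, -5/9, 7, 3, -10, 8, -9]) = [-10, -10, -10, -9, -6, -6, -4, -3, -2.52, -2, -1, -5/9, 5/18, 3, 7, 8]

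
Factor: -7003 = -1*47^1*149^1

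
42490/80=531 + 1/8 ≈ 531.13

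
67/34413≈0.00195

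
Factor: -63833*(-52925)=5^2*7^1*11^1*29^1*73^1*829^1=3378361525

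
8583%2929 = 2725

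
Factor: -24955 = -1 * 5^1 * 7^1 * 23^1 * 31^1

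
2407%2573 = 2407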